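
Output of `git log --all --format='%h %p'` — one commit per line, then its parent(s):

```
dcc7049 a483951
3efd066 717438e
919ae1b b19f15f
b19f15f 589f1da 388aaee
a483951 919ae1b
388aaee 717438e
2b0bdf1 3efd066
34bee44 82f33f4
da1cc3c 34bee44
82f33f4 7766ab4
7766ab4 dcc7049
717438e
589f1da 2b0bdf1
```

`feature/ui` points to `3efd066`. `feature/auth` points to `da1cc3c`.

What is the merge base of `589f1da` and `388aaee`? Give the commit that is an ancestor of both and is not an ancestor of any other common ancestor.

717438e

Ancestors of 589f1da: {2b0bdf1, 3efd066, 589f1da, 717438e}.
Ancestors of 388aaee: {388aaee, 717438e}.
Common ancestors: {717438e}.
The only common ancestor is 717438e, so it is the merge base.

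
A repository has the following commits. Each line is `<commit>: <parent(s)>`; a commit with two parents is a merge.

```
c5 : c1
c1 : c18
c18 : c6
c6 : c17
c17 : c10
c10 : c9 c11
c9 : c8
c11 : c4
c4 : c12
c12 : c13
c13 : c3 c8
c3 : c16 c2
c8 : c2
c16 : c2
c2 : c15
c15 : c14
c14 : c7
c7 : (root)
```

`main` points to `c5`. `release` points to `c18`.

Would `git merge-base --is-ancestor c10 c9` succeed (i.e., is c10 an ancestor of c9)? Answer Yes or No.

No

Ancestors of c9: {c14, c15, c2, c7, c8, c9}.
c10 is not in that set, so it is not an ancestor of c9.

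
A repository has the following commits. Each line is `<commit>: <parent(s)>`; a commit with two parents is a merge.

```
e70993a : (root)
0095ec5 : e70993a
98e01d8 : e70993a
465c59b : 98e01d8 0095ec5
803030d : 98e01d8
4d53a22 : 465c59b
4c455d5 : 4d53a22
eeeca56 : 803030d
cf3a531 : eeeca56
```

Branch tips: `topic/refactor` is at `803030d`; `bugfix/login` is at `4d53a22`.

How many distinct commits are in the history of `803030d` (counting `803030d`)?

3

Walking parent pointers from 803030d: reachable set = {803030d, 98e01d8, e70993a}.
That is 3 commits.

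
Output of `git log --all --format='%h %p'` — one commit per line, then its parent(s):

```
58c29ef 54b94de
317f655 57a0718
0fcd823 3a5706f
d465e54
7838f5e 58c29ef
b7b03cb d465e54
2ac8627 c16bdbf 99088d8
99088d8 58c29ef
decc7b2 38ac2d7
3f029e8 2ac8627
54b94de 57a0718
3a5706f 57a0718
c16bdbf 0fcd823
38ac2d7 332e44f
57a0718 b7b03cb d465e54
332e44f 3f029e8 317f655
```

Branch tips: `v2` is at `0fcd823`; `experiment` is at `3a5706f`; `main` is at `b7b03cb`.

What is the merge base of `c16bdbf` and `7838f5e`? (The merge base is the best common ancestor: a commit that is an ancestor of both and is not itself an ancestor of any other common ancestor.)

57a0718

Ancestors of c16bdbf: {0fcd823, 3a5706f, 57a0718, b7b03cb, c16bdbf, d465e54}.
Ancestors of 7838f5e: {54b94de, 57a0718, 58c29ef, 7838f5e, b7b03cb, d465e54}.
Common ancestors: {57a0718, b7b03cb, d465e54}.
Among these, 57a0718 is not an ancestor of any other common ancestor — it is the merge base.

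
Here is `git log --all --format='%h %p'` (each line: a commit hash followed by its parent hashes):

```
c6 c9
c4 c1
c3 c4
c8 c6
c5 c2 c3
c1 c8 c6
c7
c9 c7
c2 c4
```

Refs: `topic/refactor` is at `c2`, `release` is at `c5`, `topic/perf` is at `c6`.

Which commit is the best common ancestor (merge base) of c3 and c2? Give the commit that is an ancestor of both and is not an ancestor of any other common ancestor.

c4

Ancestors of c3: {c1, c3, c4, c6, c7, c8, c9}.
Ancestors of c2: {c1, c2, c4, c6, c7, c8, c9}.
Common ancestors: {c1, c4, c6, c7, c8, c9}.
Among these, c4 is not an ancestor of any other common ancestor — it is the merge base.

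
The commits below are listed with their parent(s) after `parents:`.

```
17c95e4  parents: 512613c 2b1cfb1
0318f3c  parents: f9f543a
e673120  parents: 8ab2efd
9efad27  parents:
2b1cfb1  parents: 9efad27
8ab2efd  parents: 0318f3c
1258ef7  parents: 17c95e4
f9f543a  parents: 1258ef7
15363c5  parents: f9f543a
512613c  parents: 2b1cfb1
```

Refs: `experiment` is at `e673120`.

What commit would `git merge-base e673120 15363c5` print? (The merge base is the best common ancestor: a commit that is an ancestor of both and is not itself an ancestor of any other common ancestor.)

f9f543a

Ancestors of e673120: {0318f3c, 1258ef7, 17c95e4, 2b1cfb1, 512613c, 8ab2efd, 9efad27, e673120, f9f543a}.
Ancestors of 15363c5: {1258ef7, 15363c5, 17c95e4, 2b1cfb1, 512613c, 9efad27, f9f543a}.
Common ancestors: {1258ef7, 17c95e4, 2b1cfb1, 512613c, 9efad27, f9f543a}.
Among these, f9f543a is not an ancestor of any other common ancestor — it is the merge base.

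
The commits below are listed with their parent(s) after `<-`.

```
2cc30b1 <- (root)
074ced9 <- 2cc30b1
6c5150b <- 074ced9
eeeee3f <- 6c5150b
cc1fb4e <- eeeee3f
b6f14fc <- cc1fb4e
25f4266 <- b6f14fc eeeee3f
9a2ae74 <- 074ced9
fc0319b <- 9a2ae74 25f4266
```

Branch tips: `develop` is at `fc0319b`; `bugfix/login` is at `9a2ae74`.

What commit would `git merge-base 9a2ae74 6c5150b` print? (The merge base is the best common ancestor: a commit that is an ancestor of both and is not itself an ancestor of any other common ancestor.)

Ancestors of 9a2ae74: {074ced9, 2cc30b1, 9a2ae74}.
Ancestors of 6c5150b: {074ced9, 2cc30b1, 6c5150b}.
Common ancestors: {074ced9, 2cc30b1}.
Among these, 074ced9 is not an ancestor of any other common ancestor — it is the merge base.

074ced9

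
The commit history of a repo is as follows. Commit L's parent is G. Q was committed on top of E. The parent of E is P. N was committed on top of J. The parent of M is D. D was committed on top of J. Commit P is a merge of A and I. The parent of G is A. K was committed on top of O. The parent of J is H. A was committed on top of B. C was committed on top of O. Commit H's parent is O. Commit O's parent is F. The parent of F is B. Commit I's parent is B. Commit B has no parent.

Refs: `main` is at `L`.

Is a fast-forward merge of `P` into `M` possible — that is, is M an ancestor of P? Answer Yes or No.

A fast-forward from M to P is possible iff M is an ancestor of P.
Ancestors of P: {A, B, I, P}.
M is not among them, so fast-forward is not possible.

No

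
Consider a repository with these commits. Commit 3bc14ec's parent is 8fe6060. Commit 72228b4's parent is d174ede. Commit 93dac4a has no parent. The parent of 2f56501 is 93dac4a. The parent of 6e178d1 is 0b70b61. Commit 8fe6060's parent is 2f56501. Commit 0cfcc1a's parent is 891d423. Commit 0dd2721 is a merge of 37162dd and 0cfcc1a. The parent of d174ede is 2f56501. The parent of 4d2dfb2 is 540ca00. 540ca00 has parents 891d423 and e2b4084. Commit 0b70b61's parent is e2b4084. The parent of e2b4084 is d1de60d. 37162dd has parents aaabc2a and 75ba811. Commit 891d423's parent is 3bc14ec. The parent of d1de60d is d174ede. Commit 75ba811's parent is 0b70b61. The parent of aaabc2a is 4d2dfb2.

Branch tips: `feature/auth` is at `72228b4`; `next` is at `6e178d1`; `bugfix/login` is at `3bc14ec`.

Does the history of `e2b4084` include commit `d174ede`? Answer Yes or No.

Ancestors of e2b4084 (commits reachable by following parents): {2f56501, 93dac4a, d174ede, d1de60d, e2b4084}.
d174ede is in that set, so it is an ancestor of e2b4084.

Yes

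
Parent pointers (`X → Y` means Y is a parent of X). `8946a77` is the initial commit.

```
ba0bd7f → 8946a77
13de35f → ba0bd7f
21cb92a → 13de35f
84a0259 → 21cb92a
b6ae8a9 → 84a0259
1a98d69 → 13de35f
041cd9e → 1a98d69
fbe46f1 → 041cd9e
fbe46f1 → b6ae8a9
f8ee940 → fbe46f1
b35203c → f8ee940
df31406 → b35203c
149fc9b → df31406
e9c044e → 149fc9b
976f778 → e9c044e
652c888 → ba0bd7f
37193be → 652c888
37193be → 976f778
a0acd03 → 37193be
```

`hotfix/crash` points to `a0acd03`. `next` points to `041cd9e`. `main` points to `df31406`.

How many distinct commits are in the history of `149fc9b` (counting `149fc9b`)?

Walking parent pointers from 149fc9b: reachable set = {041cd9e, 13de35f, 149fc9b, 1a98d69, 21cb92a, 84a0259, 8946a77, b35203c, b6ae8a9, ba0bd7f, df31406, f8ee940, fbe46f1}.
That is 13 commits.

13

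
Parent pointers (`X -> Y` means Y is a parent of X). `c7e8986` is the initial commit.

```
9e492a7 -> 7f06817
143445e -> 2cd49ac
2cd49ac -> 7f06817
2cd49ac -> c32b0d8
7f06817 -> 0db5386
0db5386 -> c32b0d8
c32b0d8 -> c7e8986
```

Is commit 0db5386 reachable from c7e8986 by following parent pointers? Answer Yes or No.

Ancestors of c7e8986: {c7e8986}.
0db5386 is not in that set, so it is not an ancestor of c7e8986.

No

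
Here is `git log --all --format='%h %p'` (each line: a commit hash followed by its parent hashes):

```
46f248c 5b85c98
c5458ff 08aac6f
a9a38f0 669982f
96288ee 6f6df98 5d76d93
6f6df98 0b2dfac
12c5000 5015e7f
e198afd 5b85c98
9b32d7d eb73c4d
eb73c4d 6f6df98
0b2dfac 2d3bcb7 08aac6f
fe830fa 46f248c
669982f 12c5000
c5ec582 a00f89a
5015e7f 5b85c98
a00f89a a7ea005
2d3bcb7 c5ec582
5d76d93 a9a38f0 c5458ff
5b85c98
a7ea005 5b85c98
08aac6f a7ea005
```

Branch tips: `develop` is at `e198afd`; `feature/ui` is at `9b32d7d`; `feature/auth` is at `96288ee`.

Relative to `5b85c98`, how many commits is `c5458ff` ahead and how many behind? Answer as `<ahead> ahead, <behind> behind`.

Reachable from c5458ff: {08aac6f, 5b85c98, a7ea005, c5458ff}.
Reachable from 5b85c98: {5b85c98}.
Only in c5458ff's history (ahead): {08aac6f, a7ea005, c5458ff} — 3.
Only in 5b85c98's history (behind): {} — 0.

3 ahead, 0 behind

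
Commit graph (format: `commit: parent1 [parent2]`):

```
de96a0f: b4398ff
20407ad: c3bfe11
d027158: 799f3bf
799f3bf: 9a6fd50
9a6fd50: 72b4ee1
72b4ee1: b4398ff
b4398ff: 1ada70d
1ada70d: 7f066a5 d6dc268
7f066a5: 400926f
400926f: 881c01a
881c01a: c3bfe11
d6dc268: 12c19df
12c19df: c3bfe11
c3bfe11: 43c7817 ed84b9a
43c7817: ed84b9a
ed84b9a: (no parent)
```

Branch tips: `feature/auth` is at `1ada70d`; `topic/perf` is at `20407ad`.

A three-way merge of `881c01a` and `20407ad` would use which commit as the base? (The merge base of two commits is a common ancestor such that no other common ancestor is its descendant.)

Ancestors of 881c01a: {43c7817, 881c01a, c3bfe11, ed84b9a}.
Ancestors of 20407ad: {20407ad, 43c7817, c3bfe11, ed84b9a}.
Common ancestors: {43c7817, c3bfe11, ed84b9a}.
Among these, c3bfe11 is not an ancestor of any other common ancestor — it is the merge base.

c3bfe11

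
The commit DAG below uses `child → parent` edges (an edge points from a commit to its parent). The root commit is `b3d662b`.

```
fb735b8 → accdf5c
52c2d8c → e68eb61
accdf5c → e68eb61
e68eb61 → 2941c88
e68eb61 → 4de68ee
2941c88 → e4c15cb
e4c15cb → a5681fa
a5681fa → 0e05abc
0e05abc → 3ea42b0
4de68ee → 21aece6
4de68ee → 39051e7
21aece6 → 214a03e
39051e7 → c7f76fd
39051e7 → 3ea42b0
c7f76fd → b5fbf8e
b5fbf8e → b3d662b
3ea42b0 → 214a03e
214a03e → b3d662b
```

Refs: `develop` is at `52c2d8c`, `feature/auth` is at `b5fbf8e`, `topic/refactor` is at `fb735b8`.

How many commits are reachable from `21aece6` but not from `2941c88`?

1

Reachable from 21aece6: {214a03e, 21aece6, b3d662b}.
Reachable from 2941c88: {0e05abc, 214a03e, 2941c88, 3ea42b0, a5681fa, b3d662b, e4c15cb}.
In 21aece6's history but not 2941c88's: {21aece6} — 1 commit.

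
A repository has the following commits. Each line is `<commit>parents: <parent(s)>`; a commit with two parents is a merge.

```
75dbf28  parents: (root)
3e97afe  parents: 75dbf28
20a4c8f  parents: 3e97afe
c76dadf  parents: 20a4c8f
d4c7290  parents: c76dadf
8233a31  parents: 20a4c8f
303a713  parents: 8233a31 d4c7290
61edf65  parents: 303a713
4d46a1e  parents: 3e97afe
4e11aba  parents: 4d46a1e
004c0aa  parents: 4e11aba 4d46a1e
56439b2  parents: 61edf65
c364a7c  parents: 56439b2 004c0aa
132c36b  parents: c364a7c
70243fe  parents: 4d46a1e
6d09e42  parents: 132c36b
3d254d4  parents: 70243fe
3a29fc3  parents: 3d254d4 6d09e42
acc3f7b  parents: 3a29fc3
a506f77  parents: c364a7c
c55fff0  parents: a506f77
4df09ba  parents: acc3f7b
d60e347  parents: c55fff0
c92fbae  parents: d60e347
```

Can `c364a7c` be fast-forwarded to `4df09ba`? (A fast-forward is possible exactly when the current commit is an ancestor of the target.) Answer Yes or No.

Yes

A fast-forward from c364a7c to 4df09ba is possible iff c364a7c is an ancestor of 4df09ba.
Ancestors of 4df09ba: {004c0aa, 132c36b, 20a4c8f, 303a713, 3a29fc3, 3d254d4, 3e97afe, 4d46a1e, 4df09ba, 4e11aba, 56439b2, 61edf65, 6d09e42, 70243fe, 75dbf28, 8233a31, acc3f7b, c364a7c, c76dadf, d4c7290}.
c364a7c is among them, so fast-forward is possible.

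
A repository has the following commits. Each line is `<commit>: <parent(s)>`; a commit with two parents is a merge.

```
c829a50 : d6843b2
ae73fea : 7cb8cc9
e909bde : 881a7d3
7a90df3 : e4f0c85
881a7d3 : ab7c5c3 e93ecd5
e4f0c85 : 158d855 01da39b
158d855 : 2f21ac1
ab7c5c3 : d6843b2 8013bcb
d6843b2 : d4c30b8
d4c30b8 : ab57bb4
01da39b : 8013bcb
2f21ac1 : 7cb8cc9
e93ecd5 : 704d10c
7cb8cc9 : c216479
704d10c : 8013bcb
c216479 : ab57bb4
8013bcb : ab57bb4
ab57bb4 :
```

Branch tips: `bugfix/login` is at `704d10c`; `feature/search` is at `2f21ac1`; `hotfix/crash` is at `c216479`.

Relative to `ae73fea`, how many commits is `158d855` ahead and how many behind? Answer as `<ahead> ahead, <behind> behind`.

Reachable from 158d855: {158d855, 2f21ac1, 7cb8cc9, ab57bb4, c216479}.
Reachable from ae73fea: {7cb8cc9, ab57bb4, ae73fea, c216479}.
Only in 158d855's history (ahead): {158d855, 2f21ac1} — 2.
Only in ae73fea's history (behind): {ae73fea} — 1.

2 ahead, 1 behind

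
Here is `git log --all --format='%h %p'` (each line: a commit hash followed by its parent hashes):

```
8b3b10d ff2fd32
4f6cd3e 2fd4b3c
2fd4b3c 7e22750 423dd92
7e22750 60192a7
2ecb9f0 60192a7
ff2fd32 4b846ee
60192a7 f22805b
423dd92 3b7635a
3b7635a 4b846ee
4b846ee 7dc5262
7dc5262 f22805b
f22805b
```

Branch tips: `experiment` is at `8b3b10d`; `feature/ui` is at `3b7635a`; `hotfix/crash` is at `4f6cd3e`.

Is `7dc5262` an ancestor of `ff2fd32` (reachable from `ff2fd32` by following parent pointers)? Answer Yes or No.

Ancestors of ff2fd32 (commits reachable by following parents): {4b846ee, 7dc5262, f22805b, ff2fd32}.
7dc5262 is in that set, so it is an ancestor of ff2fd32.

Yes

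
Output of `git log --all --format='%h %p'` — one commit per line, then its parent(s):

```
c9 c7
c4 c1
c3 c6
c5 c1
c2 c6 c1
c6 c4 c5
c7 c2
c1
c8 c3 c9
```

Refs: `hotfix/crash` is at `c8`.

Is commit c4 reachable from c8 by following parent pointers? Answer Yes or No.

Ancestors of c8 (commits reachable by following parents): {c1, c2, c3, c4, c5, c6, c7, c8, c9}.
c4 is in that set, so it is an ancestor of c8.

Yes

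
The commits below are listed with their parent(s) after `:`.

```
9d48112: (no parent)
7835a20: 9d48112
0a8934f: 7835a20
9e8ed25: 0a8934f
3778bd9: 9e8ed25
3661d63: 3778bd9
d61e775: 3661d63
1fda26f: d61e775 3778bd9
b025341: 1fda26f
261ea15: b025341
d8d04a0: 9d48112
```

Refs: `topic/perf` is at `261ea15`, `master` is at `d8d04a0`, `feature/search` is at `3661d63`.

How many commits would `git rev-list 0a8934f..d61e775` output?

Reachable from d61e775: {0a8934f, 3661d63, 3778bd9, 7835a20, 9d48112, 9e8ed25, d61e775}.
Reachable from 0a8934f: {0a8934f, 7835a20, 9d48112}.
In d61e775's history but not 0a8934f's: {3661d63, 3778bd9, 9e8ed25, d61e775} — 4 commits.

4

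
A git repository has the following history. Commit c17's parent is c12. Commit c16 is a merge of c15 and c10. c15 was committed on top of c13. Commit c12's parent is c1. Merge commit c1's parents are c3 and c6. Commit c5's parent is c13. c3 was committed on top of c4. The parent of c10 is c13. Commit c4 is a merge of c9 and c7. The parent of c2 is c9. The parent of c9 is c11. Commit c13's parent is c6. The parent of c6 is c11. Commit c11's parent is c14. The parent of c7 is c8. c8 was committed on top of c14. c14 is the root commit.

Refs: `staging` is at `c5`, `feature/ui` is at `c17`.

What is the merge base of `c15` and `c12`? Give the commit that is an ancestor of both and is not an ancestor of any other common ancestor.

Ancestors of c15: {c11, c13, c14, c15, c6}.
Ancestors of c12: {c1, c11, c12, c14, c3, c4, c6, c7, c8, c9}.
Common ancestors: {c11, c14, c6}.
Among these, c6 is not an ancestor of any other common ancestor — it is the merge base.

c6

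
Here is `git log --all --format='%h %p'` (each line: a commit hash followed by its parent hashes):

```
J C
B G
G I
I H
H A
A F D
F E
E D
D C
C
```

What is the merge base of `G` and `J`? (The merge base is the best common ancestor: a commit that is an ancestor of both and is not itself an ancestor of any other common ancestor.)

Ancestors of G: {A, C, D, E, F, G, H, I}.
Ancestors of J: {C, J}.
Common ancestors: {C}.
The only common ancestor is C, so it is the merge base.

C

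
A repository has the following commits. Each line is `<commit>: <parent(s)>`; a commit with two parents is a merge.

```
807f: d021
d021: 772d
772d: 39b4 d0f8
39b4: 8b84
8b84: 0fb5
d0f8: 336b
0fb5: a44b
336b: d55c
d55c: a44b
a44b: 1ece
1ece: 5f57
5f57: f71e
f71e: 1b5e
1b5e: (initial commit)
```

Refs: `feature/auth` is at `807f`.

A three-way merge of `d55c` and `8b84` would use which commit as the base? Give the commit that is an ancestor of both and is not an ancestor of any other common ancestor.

Ancestors of d55c: {1b5e, 1ece, 5f57, a44b, d55c, f71e}.
Ancestors of 8b84: {0fb5, 1b5e, 1ece, 5f57, 8b84, a44b, f71e}.
Common ancestors: {1b5e, 1ece, 5f57, a44b, f71e}.
Among these, a44b is not an ancestor of any other common ancestor — it is the merge base.

a44b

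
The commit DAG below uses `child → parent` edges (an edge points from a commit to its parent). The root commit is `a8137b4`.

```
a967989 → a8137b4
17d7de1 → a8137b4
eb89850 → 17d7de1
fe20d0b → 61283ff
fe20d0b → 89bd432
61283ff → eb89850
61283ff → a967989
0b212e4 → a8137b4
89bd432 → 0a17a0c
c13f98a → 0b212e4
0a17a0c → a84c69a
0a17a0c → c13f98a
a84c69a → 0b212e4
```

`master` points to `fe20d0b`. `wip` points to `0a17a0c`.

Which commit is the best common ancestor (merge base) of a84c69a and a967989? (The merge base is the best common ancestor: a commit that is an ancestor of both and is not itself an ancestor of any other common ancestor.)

Ancestors of a84c69a: {0b212e4, a8137b4, a84c69a}.
Ancestors of a967989: {a8137b4, a967989}.
Common ancestors: {a8137b4}.
The only common ancestor is a8137b4, so it is the merge base.

a8137b4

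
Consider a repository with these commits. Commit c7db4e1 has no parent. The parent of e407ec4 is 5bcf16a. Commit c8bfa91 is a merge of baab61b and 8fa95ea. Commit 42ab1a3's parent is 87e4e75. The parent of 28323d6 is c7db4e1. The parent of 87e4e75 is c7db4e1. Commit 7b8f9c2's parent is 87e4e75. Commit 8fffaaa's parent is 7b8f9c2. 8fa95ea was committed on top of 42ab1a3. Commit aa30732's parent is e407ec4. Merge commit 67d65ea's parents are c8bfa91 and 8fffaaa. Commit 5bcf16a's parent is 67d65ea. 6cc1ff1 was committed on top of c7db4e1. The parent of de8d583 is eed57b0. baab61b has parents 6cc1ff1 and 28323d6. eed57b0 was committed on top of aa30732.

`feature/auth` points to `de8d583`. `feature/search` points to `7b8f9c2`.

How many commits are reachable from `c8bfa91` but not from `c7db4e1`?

7

Reachable from c8bfa91: {28323d6, 42ab1a3, 6cc1ff1, 87e4e75, 8fa95ea, baab61b, c7db4e1, c8bfa91}.
Reachable from c7db4e1: {c7db4e1}.
In c8bfa91's history but not c7db4e1's: {28323d6, 42ab1a3, 6cc1ff1, 87e4e75, 8fa95ea, baab61b, c8bfa91} — 7 commits.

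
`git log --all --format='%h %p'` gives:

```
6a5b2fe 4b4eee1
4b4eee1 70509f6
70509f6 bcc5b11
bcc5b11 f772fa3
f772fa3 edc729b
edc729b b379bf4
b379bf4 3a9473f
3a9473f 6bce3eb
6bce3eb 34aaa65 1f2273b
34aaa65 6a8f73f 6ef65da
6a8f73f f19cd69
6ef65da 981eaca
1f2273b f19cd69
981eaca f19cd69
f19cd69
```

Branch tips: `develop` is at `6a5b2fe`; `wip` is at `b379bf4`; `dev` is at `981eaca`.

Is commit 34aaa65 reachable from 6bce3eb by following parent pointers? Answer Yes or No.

Ancestors of 6bce3eb (commits reachable by following parents): {1f2273b, 34aaa65, 6a8f73f, 6bce3eb, 6ef65da, 981eaca, f19cd69}.
34aaa65 is in that set, so it is an ancestor of 6bce3eb.

Yes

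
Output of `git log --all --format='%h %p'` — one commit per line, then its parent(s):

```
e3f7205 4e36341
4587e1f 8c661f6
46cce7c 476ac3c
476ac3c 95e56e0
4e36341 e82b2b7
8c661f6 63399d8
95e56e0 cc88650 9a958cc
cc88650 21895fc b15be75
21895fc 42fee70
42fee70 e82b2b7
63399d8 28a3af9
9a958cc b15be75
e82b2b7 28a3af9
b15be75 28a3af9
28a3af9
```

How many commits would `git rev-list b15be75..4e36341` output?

2

Reachable from 4e36341: {28a3af9, 4e36341, e82b2b7}.
Reachable from b15be75: {28a3af9, b15be75}.
In 4e36341's history but not b15be75's: {4e36341, e82b2b7} — 2 commits.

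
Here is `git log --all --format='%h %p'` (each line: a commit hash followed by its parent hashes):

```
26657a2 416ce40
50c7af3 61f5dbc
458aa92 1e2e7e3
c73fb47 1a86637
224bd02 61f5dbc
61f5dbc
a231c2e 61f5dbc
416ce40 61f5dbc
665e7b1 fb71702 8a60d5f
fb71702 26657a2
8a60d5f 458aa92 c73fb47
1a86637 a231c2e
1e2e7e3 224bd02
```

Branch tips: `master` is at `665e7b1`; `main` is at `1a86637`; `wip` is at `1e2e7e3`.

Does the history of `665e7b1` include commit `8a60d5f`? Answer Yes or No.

Ancestors of 665e7b1 (commits reachable by following parents): {1a86637, 1e2e7e3, 224bd02, 26657a2, 416ce40, 458aa92, 61f5dbc, 665e7b1, 8a60d5f, a231c2e, c73fb47, fb71702}.
8a60d5f is in that set, so it is an ancestor of 665e7b1.

Yes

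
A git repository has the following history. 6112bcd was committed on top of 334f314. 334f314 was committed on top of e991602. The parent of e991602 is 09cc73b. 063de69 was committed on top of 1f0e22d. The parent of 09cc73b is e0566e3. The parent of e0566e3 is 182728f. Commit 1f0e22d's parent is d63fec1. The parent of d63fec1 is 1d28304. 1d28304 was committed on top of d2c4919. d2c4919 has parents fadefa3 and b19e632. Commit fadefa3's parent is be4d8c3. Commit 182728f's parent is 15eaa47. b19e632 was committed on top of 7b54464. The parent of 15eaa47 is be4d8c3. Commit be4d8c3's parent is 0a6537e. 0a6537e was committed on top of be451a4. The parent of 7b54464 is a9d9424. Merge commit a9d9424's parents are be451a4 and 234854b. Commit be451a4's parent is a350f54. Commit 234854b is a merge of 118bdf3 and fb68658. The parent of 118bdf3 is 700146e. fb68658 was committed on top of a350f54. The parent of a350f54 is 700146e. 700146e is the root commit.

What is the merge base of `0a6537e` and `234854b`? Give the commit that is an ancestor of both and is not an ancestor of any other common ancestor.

a350f54

Ancestors of 0a6537e: {0a6537e, 700146e, a350f54, be451a4}.
Ancestors of 234854b: {118bdf3, 234854b, 700146e, a350f54, fb68658}.
Common ancestors: {700146e, a350f54}.
Among these, a350f54 is not an ancestor of any other common ancestor — it is the merge base.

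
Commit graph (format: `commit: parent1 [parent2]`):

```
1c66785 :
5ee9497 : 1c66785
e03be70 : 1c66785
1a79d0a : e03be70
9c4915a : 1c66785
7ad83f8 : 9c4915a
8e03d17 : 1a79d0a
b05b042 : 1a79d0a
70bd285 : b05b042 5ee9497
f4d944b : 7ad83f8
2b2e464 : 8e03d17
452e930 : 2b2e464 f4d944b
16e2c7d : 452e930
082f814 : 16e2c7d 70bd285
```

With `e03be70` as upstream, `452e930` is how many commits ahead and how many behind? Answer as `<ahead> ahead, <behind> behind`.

7 ahead, 0 behind

Reachable from 452e930: {1a79d0a, 1c66785, 2b2e464, 452e930, 7ad83f8, 8e03d17, 9c4915a, e03be70, f4d944b}.
Reachable from e03be70: {1c66785, e03be70}.
Only in 452e930's history (ahead): {1a79d0a, 2b2e464, 452e930, 7ad83f8, 8e03d17, 9c4915a, f4d944b} — 7.
Only in e03be70's history (behind): {} — 0.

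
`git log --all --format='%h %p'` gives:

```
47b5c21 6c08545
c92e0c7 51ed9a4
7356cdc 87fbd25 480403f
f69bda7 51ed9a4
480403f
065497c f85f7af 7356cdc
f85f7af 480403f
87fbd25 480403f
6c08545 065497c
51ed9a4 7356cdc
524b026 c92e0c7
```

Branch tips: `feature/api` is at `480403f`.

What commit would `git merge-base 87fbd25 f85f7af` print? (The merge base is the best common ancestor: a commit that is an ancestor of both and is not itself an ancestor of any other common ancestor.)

480403f

Ancestors of 87fbd25: {480403f, 87fbd25}.
Ancestors of f85f7af: {480403f, f85f7af}.
Common ancestors: {480403f}.
The only common ancestor is 480403f, so it is the merge base.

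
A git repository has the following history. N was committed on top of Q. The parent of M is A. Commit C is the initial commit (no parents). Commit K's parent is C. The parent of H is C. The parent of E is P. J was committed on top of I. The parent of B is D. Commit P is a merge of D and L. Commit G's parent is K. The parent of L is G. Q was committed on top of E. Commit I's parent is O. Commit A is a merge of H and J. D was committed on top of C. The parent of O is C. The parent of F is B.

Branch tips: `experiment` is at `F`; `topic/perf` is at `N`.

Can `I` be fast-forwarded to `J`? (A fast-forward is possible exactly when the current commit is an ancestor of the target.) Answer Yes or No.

A fast-forward from I to J is possible iff I is an ancestor of J.
Ancestors of J: {C, I, J, O}.
I is among them, so fast-forward is possible.

Yes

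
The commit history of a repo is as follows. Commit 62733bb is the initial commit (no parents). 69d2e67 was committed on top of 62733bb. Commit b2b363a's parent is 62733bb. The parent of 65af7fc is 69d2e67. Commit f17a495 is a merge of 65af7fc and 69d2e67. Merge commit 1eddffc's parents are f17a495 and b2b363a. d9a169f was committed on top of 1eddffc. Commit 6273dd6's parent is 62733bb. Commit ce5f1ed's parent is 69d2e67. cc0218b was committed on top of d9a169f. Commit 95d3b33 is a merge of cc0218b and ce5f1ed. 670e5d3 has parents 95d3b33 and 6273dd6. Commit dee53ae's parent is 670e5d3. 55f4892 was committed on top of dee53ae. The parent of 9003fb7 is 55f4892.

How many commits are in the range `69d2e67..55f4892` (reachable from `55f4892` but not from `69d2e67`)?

Reachable from 55f4892: {1eddffc, 55f4892, 62733bb, 6273dd6, 65af7fc, 670e5d3, 69d2e67, 95d3b33, b2b363a, cc0218b, ce5f1ed, d9a169f, dee53ae, f17a495}.
Reachable from 69d2e67: {62733bb, 69d2e67}.
In 55f4892's history but not 69d2e67's: {1eddffc, 55f4892, 6273dd6, 65af7fc, 670e5d3, 95d3b33, b2b363a, cc0218b, ce5f1ed, d9a169f, dee53ae, f17a495} — 12 commits.

12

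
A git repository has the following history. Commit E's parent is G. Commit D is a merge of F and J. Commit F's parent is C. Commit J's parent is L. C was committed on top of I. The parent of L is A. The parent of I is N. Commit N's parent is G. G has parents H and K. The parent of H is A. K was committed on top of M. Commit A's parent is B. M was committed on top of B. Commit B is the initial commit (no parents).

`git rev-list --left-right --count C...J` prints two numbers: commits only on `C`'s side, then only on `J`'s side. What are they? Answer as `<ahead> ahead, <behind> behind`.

Reachable from C: {A, B, C, G, H, I, K, M, N}.
Reachable from J: {A, B, J, L}.
Only in C's history (ahead): {C, G, H, I, K, M, N} — 7.
Only in J's history (behind): {J, L} — 2.

7 ahead, 2 behind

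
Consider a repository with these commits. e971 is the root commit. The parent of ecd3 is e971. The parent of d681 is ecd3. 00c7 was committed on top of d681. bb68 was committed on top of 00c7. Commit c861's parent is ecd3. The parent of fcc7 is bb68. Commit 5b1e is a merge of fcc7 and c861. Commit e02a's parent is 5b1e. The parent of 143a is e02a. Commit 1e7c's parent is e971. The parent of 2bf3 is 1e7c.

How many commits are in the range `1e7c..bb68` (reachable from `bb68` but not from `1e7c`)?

4

Reachable from bb68: {00c7, bb68, d681, e971, ecd3}.
Reachable from 1e7c: {1e7c, e971}.
In bb68's history but not 1e7c's: {00c7, bb68, d681, ecd3} — 4 commits.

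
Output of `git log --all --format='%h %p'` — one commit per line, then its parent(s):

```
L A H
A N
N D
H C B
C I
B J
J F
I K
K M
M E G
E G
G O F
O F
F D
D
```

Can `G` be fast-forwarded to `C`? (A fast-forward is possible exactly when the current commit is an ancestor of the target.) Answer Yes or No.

Yes

A fast-forward from G to C is possible iff G is an ancestor of C.
Ancestors of C: {C, D, E, F, G, I, K, M, O}.
G is among them, so fast-forward is possible.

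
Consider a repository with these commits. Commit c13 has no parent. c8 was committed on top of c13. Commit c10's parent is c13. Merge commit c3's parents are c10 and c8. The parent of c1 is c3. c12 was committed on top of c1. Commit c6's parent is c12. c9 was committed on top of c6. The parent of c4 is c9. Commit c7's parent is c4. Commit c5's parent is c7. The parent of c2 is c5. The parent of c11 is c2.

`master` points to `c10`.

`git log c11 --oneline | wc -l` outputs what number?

13

Walking parent pointers from c11: reachable set = {c1, c10, c11, c12, c13, c2, c3, c4, c5, c6, c7, c8, c9}.
That is 13 commits.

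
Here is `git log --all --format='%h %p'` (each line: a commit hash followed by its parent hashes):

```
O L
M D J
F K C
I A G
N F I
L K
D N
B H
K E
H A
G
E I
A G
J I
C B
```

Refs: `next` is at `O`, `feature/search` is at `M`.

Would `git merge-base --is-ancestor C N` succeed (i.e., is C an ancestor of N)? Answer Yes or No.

Ancestors of N (commits reachable by following parents): {A, B, C, E, F, G, H, I, K, N}.
C is in that set, so it is an ancestor of N.

Yes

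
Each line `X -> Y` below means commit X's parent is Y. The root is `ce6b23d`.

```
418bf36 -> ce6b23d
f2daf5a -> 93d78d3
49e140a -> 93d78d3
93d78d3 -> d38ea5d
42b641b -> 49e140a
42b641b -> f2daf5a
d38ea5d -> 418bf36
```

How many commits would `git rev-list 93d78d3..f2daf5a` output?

Reachable from f2daf5a: {418bf36, 93d78d3, ce6b23d, d38ea5d, f2daf5a}.
Reachable from 93d78d3: {418bf36, 93d78d3, ce6b23d, d38ea5d}.
In f2daf5a's history but not 93d78d3's: {f2daf5a} — 1 commit.

1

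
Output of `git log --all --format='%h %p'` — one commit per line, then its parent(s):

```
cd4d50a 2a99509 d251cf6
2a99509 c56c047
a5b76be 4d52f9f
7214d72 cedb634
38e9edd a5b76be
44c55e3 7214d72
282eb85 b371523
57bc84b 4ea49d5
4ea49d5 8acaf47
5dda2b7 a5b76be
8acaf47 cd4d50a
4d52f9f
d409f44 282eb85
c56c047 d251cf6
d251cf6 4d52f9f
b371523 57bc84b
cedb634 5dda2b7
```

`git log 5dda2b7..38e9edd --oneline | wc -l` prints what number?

1

Reachable from 38e9edd: {38e9edd, 4d52f9f, a5b76be}.
Reachable from 5dda2b7: {4d52f9f, 5dda2b7, a5b76be}.
In 38e9edd's history but not 5dda2b7's: {38e9edd} — 1 commit.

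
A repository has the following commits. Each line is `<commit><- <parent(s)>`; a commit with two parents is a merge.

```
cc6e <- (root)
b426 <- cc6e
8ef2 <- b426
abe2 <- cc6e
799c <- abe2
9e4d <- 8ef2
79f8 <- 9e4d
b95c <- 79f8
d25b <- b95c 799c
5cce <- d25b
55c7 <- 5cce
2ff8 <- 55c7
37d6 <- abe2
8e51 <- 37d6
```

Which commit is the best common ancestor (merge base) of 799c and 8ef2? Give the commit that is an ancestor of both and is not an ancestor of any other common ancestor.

Ancestors of 799c: {799c, abe2, cc6e}.
Ancestors of 8ef2: {8ef2, b426, cc6e}.
Common ancestors: {cc6e}.
The only common ancestor is cc6e, so it is the merge base.

cc6e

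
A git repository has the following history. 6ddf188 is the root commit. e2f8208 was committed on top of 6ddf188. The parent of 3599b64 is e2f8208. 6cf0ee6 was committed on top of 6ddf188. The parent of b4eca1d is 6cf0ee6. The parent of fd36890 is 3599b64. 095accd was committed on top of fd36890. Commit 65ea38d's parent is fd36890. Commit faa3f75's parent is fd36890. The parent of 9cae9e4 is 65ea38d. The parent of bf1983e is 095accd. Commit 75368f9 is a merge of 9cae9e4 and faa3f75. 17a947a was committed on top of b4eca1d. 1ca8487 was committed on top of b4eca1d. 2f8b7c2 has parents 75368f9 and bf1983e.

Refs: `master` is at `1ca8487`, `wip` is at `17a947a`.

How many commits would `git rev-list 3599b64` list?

Walking parent pointers from 3599b64: reachable set = {3599b64, 6ddf188, e2f8208}.
That is 3 commits.

3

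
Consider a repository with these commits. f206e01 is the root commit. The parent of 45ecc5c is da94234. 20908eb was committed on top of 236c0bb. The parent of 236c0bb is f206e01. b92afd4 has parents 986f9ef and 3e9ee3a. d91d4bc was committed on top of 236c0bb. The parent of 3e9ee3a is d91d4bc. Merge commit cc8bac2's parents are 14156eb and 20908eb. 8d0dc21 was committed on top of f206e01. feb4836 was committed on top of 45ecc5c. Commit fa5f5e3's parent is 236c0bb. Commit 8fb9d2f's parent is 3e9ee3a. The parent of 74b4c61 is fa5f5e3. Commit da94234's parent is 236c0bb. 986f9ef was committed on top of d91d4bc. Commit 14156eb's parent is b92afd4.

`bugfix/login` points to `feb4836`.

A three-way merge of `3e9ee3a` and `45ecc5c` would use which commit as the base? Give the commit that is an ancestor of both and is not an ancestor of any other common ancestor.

Ancestors of 3e9ee3a: {236c0bb, 3e9ee3a, d91d4bc, f206e01}.
Ancestors of 45ecc5c: {236c0bb, 45ecc5c, da94234, f206e01}.
Common ancestors: {236c0bb, f206e01}.
Among these, 236c0bb is not an ancestor of any other common ancestor — it is the merge base.

236c0bb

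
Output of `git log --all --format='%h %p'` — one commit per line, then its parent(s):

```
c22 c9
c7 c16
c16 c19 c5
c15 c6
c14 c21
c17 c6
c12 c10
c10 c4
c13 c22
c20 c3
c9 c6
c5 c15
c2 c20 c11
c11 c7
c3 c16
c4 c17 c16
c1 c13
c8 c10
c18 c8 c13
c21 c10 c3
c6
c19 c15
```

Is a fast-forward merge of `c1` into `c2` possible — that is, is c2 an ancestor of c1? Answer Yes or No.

A fast-forward from c2 to c1 is possible iff c2 is an ancestor of c1.
Ancestors of c1: {c1, c13, c22, c6, c9}.
c2 is not among them, so fast-forward is not possible.

No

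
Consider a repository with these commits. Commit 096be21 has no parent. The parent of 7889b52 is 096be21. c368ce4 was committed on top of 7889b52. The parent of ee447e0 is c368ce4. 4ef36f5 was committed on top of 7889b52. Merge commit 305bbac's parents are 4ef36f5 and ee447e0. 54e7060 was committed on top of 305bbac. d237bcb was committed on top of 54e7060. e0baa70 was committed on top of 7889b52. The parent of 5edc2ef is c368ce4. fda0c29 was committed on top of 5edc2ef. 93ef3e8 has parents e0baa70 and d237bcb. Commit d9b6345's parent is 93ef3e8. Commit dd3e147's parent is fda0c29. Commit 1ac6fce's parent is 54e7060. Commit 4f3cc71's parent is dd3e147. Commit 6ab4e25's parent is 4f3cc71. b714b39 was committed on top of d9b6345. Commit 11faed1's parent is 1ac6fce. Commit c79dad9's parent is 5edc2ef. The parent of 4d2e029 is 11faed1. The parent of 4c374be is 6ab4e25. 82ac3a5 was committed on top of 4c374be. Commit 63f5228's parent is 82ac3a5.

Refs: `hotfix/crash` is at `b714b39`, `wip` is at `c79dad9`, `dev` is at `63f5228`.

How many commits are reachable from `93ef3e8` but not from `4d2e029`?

Reachable from 93ef3e8: {096be21, 305bbac, 4ef36f5, 54e7060, 7889b52, 93ef3e8, c368ce4, d237bcb, e0baa70, ee447e0}.
Reachable from 4d2e029: {096be21, 11faed1, 1ac6fce, 305bbac, 4d2e029, 4ef36f5, 54e7060, 7889b52, c368ce4, ee447e0}.
In 93ef3e8's history but not 4d2e029's: {93ef3e8, d237bcb, e0baa70} — 3 commits.

3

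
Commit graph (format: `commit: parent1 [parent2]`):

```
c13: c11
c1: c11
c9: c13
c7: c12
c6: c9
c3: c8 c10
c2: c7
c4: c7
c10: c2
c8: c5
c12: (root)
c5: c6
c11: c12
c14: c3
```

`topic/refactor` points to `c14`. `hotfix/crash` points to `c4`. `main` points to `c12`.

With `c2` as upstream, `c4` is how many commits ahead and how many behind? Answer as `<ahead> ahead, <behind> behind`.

1 ahead, 1 behind

Reachable from c4: {c12, c4, c7}.
Reachable from c2: {c12, c2, c7}.
Only in c4's history (ahead): {c4} — 1.
Only in c2's history (behind): {c2} — 1.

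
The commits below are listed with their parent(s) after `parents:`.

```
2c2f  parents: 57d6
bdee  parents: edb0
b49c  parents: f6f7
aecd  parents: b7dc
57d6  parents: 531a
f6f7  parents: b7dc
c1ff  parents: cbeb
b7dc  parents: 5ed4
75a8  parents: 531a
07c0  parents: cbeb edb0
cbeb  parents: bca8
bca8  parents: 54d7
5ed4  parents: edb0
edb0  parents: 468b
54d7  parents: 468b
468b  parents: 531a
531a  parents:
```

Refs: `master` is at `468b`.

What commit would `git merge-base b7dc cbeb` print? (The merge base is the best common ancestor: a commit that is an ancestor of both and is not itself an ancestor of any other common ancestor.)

468b

Ancestors of b7dc: {468b, 531a, 5ed4, b7dc, edb0}.
Ancestors of cbeb: {468b, 531a, 54d7, bca8, cbeb}.
Common ancestors: {468b, 531a}.
Among these, 468b is not an ancestor of any other common ancestor — it is the merge base.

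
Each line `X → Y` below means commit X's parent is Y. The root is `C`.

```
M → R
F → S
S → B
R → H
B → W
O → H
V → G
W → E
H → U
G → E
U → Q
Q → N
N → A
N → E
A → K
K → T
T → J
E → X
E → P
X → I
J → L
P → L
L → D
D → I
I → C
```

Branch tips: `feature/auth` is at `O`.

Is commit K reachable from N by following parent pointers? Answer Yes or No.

Yes

Ancestors of N (commits reachable by following parents): {A, C, D, E, I, J, K, L, N, P, T, X}.
K is in that set, so it is an ancestor of N.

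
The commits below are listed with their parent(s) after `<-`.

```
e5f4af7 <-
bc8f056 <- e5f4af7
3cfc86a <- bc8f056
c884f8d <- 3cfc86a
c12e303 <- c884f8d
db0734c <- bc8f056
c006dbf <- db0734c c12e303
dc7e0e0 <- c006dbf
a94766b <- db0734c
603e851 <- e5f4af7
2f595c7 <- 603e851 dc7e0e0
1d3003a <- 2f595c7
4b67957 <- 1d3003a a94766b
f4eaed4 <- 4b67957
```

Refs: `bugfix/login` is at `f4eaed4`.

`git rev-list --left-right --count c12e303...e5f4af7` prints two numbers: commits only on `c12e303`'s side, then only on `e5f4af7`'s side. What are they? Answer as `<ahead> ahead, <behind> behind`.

Reachable from c12e303: {3cfc86a, bc8f056, c12e303, c884f8d, e5f4af7}.
Reachable from e5f4af7: {e5f4af7}.
Only in c12e303's history (ahead): {3cfc86a, bc8f056, c12e303, c884f8d} — 4.
Only in e5f4af7's history (behind): {} — 0.

4 ahead, 0 behind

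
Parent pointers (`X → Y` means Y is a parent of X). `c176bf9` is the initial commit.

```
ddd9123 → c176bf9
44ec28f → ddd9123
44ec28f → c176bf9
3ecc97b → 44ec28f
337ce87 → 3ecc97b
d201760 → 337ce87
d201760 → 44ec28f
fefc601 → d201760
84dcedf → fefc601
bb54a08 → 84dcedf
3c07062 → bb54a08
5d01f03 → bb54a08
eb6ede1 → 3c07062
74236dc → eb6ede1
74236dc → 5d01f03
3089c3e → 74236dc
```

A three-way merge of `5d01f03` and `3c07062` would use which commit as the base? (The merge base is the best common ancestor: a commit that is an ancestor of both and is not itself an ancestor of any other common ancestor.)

bb54a08

Ancestors of 5d01f03: {337ce87, 3ecc97b, 44ec28f, 5d01f03, 84dcedf, bb54a08, c176bf9, d201760, ddd9123, fefc601}.
Ancestors of 3c07062: {337ce87, 3c07062, 3ecc97b, 44ec28f, 84dcedf, bb54a08, c176bf9, d201760, ddd9123, fefc601}.
Common ancestors: {337ce87, 3ecc97b, 44ec28f, 84dcedf, bb54a08, c176bf9, d201760, ddd9123, fefc601}.
Among these, bb54a08 is not an ancestor of any other common ancestor — it is the merge base.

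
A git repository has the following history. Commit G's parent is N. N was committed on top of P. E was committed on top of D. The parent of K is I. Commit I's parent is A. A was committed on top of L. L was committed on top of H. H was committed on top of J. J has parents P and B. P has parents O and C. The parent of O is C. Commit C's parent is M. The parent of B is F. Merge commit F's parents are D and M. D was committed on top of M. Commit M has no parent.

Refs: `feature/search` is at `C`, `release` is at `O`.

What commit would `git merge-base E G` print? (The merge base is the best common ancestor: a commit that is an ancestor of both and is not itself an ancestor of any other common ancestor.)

Ancestors of E: {D, E, M}.
Ancestors of G: {C, G, M, N, O, P}.
Common ancestors: {M}.
The only common ancestor is M, so it is the merge base.

M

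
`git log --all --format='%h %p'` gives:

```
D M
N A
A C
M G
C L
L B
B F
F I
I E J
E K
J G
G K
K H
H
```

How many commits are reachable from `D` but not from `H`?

Reachable from D: {D, G, H, K, M}.
Reachable from H: {H}.
In D's history but not H's: {D, G, K, M} — 4 commits.

4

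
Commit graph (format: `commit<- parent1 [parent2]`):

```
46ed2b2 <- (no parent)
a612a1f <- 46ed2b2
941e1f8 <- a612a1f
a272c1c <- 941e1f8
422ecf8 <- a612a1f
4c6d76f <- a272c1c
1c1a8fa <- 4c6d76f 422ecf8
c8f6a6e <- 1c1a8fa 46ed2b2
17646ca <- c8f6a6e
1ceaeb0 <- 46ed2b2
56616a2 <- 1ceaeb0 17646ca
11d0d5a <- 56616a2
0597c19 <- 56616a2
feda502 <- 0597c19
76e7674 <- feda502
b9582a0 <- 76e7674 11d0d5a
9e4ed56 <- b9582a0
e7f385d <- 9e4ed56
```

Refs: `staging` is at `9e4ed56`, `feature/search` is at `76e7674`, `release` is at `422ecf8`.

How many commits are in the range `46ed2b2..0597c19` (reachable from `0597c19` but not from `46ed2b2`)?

11

Reachable from 0597c19: {0597c19, 17646ca, 1c1a8fa, 1ceaeb0, 422ecf8, 46ed2b2, 4c6d76f, 56616a2, 941e1f8, a272c1c, a612a1f, c8f6a6e}.
Reachable from 46ed2b2: {46ed2b2}.
In 0597c19's history but not 46ed2b2's: {0597c19, 17646ca, 1c1a8fa, 1ceaeb0, 422ecf8, 4c6d76f, 56616a2, 941e1f8, a272c1c, a612a1f, c8f6a6e} — 11 commits.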